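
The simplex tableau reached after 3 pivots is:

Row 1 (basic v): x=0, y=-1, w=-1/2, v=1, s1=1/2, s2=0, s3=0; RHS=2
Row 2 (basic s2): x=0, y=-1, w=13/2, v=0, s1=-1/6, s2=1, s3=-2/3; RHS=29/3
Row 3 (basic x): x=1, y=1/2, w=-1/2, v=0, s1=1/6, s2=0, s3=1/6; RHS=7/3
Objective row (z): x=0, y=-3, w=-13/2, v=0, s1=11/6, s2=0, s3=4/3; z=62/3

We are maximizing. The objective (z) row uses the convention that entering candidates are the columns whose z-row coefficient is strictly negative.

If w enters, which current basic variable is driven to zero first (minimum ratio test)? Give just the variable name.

s2

Ratios: row 1 (v): entry -1/2 ≤ 0, skip; row 2 (s2): (29/3)/(13/2) = 58/39; row 3 (x): entry -1/2 ≤ 0, skip.
Minimum ratio 58/39 is in the s2 row, so s2 leaves.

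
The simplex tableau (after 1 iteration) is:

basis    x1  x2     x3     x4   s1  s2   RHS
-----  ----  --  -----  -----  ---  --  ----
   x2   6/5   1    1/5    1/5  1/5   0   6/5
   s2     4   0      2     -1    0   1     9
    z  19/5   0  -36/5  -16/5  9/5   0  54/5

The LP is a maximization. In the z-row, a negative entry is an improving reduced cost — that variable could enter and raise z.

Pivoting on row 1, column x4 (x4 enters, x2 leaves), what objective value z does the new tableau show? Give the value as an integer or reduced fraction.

30

Minimum ratio for x4: (6/5)/(1/5) = 6.
z changes by −(z-row coeff of x4)·ratio = −(-16/5)·6 = 96/5.
New z = 54/5 + (96/5) = 30.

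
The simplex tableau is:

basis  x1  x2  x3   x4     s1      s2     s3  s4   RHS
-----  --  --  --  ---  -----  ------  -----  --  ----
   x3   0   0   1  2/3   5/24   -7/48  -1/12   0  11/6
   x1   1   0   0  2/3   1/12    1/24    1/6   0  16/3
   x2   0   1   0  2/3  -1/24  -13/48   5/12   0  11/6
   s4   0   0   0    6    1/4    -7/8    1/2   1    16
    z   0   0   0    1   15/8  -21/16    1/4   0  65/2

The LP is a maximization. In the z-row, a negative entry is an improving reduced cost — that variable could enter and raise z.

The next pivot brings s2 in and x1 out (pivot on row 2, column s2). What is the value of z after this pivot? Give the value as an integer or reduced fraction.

Minimum ratio for s2: (16/3)/(1/24) = 128.
z changes by −(z-row coeff of s2)·ratio = −(-21/16)·128 = 168.
New z = 65/2 + 168 = 401/2.

401/2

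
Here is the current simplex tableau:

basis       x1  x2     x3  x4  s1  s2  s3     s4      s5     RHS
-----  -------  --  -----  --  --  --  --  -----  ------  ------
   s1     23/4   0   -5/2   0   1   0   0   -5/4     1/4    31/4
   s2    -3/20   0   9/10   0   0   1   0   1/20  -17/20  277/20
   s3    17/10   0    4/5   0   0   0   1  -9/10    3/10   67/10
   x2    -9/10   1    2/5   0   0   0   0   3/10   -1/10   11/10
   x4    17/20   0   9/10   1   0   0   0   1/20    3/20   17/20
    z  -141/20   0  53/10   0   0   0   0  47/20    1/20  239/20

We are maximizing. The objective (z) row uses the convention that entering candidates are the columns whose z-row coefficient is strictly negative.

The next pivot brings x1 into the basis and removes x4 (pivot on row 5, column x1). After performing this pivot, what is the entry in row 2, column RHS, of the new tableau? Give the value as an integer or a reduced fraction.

14

Pivot element is row 5, column x1: 17/20.
Normalize row 5: new (row 5, RHS) = (17/20)/(17/20) = 1.
row 2 ← row 2 − (-3/20)·(new row 5): 277/20 − (-3/20)·1 = 14.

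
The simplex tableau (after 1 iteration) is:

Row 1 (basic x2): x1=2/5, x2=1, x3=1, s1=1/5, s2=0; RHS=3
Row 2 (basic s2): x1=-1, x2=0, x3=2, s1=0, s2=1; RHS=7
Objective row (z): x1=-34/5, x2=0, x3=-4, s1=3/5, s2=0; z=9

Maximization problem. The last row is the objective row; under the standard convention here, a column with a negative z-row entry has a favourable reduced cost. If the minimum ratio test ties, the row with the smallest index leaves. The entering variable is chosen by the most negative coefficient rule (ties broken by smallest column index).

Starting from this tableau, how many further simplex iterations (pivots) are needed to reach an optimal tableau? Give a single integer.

1

pivot: x1 in, x2 out → z = 60
No improving column remains; optimal.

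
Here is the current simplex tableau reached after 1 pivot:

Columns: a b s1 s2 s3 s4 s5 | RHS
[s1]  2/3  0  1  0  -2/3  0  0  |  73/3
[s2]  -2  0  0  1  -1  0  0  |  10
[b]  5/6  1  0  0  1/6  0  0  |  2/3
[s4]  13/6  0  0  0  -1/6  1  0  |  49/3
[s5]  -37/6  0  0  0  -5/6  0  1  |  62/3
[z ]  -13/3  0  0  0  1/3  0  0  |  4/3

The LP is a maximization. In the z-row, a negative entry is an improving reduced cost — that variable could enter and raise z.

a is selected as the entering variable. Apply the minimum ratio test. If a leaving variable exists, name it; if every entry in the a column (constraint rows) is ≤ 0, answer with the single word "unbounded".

Ratios: row 1 (s1): (73/3)/(2/3) = 73/2; row 2 (s2): entry -2 ≤ 0, skip; row 3 (b): (2/3)/(5/6) = 4/5; row 4 (s4): (49/3)/(13/6) = 98/13; row 5 (s5): entry -37/6 ≤ 0, skip.
Minimum ratio is in the b row, so b leaves.

b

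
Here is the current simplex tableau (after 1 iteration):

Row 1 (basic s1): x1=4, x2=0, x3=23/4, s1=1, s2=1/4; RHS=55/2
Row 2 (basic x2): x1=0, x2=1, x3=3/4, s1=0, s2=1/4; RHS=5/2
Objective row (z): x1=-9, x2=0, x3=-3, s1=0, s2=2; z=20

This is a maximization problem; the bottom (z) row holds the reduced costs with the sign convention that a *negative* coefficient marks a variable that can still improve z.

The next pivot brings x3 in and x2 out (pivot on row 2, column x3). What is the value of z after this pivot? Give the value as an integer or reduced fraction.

Minimum ratio for x3: (5/2)/(3/4) = 10/3.
z changes by −(z-row coeff of x3)·ratio = −(-3)·(10/3) = 10.
New z = 20 + 10 = 30.

30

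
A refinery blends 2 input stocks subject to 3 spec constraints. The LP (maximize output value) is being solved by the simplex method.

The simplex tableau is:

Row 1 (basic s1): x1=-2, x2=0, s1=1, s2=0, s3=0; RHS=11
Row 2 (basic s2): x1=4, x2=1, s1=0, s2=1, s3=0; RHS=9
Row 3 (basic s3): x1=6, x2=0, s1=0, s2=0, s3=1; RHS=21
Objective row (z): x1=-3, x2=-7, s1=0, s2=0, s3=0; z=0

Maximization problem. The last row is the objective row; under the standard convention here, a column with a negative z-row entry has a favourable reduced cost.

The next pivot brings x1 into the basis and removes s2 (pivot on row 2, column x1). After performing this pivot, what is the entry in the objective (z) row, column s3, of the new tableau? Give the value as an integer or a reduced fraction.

0

Pivot element is row 2, column x1: 4.
Normalize row 2: new (row 2, s3) = 0/4 = 0.
z-row ← z-row − (-3)·(new row 2): 0 − (-3)·0 = 0.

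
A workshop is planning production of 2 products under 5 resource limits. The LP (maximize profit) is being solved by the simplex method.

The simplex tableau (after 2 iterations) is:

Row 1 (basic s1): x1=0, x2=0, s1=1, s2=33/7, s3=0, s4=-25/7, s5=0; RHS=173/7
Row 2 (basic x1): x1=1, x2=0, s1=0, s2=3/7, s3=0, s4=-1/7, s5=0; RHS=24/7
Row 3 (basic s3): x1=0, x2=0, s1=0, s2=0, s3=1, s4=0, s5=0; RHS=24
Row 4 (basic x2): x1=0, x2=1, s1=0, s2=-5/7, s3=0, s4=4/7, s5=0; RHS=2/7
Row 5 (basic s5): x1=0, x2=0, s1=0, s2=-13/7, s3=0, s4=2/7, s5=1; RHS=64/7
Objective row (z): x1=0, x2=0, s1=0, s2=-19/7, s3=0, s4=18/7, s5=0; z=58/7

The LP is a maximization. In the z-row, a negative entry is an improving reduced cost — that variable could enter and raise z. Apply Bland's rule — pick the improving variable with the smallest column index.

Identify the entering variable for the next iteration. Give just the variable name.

s2

Objective-row coefficients: x1: 0, x2: 0, s1: 0, s2: -19/7, s3: 0, s4: 18/7, s5: 0.
Improving columns: s2. Bland's rule picks the smallest column index → s2.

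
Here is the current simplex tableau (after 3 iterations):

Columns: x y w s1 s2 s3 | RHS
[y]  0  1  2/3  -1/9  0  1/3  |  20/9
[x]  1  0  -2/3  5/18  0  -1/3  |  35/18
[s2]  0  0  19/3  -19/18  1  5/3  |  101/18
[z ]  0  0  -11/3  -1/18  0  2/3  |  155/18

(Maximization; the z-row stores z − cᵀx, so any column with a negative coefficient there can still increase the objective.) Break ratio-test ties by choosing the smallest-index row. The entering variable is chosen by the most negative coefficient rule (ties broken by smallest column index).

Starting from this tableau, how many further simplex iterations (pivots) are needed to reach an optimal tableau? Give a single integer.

2

pivot: w in, s2 out → z = 676/57
pivot: s1 in, x out → z = 22
No improving column remains; optimal.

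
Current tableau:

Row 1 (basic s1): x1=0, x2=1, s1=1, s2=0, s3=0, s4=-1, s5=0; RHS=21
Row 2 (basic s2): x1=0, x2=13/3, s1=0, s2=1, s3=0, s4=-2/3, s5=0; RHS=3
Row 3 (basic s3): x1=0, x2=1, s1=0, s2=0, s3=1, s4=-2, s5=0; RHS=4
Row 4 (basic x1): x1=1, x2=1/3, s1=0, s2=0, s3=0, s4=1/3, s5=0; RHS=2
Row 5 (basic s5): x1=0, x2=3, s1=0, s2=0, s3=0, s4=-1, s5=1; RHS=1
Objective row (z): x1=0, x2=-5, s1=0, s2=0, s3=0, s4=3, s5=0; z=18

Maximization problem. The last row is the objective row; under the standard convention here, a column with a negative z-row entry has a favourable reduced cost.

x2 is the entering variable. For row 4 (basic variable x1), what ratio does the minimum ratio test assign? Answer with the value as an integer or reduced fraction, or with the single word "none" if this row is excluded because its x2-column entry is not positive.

Ratio = RHS / (x2 entry) = 2 / (1/3) = 6.

6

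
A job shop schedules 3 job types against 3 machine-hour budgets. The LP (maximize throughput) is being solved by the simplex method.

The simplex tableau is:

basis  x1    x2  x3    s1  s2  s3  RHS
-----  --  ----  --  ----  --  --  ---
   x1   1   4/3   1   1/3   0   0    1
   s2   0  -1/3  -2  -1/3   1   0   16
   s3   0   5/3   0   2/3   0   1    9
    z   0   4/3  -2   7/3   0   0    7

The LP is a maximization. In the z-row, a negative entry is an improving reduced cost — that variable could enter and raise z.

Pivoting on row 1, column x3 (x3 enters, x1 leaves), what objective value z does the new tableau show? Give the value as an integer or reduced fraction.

Minimum ratio for x3: 1/1 = 1.
z changes by −(z-row coeff of x3)·ratio = −(-2)·1 = 2.
New z = 7 + 2 = 9.

9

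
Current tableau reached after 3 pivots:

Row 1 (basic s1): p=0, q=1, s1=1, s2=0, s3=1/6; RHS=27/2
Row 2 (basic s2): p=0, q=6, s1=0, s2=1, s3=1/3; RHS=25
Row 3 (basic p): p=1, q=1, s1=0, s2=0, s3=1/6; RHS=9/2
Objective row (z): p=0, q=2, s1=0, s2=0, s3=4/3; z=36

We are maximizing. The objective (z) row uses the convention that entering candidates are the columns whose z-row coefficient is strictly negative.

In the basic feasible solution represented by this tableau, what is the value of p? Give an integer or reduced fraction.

p is basic (row 3); its value is the RHS of that row: 9/2.

9/2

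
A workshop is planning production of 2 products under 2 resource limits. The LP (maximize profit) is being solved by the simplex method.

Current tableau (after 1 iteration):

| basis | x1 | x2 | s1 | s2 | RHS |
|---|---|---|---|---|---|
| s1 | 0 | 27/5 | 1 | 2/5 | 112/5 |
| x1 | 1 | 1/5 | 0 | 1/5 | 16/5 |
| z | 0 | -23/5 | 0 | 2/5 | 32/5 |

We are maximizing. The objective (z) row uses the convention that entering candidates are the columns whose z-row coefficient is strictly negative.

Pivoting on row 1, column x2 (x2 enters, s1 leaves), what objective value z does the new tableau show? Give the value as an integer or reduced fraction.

688/27

Minimum ratio for x2: (112/5)/(27/5) = 112/27.
z changes by −(z-row coeff of x2)·ratio = −(-23/5)·(112/27) = 2576/135.
New z = 32/5 + (2576/135) = 688/27.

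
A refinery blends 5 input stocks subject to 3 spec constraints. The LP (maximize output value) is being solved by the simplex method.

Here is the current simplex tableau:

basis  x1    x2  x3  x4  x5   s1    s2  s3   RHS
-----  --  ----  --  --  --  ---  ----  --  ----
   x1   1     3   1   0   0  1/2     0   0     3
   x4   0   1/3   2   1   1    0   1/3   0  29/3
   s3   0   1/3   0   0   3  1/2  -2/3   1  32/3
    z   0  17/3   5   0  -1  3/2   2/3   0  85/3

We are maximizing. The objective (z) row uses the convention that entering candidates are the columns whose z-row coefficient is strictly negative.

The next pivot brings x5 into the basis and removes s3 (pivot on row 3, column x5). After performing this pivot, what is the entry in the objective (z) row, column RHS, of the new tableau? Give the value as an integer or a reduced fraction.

287/9

Pivot element is row 3, column x5: 3.
Normalize row 3: new (row 3, RHS) = (32/3)/3 = 32/9.
z-row ← z-row − (-1)·(new row 3): 85/3 − (-1)·(32/9) = 287/9.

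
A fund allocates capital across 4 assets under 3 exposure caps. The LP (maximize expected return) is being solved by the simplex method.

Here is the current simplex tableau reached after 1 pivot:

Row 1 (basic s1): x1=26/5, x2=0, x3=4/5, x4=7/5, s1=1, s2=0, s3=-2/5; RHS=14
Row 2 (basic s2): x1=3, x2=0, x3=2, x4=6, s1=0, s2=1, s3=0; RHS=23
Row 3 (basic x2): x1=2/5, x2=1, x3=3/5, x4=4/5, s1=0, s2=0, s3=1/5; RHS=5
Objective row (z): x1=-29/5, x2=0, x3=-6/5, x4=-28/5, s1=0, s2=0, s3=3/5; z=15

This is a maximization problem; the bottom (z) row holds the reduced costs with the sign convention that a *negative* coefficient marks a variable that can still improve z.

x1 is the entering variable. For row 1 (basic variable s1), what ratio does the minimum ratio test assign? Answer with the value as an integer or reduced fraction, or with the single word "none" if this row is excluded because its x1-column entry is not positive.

Ratio = RHS / (x1 entry) = 14 / (26/5) = 35/13.

35/13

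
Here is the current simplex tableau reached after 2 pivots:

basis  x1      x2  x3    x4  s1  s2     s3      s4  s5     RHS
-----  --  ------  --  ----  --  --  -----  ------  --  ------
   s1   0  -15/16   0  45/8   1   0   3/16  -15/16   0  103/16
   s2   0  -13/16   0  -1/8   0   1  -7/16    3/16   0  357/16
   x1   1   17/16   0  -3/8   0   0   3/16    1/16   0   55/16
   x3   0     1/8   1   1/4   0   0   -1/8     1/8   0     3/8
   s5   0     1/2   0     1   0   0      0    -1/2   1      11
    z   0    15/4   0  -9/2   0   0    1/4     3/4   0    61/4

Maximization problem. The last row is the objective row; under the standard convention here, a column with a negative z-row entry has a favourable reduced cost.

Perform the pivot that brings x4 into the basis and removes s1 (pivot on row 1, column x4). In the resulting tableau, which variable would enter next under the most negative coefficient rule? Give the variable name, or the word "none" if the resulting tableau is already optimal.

none

Pivot element 45/8. New z-row = old z-row − (-9/2)·(row 1/(45/8)).
Updated z-row coefficients: x1: 0, x2: 3, x3: 0, x4: 0, s1: 4/5, s2: 0, s3: 2/5, s4: 0, s5: 0.
No coefficient is strictly negative; the tableau after this pivot is optimal.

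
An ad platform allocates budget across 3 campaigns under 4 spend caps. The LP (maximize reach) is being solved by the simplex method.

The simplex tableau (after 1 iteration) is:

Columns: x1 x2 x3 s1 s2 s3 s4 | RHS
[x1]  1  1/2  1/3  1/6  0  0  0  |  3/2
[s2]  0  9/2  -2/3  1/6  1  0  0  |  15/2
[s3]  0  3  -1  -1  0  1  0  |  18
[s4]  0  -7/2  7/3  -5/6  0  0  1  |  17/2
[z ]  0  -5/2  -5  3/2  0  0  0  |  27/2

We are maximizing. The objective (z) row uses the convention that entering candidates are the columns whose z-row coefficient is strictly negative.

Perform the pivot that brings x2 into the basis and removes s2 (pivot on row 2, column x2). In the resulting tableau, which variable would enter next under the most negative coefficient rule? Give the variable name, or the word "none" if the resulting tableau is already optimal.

Pivot element 9/2. New z-row = old z-row − (-5/2)·(row 2/(9/2)).
Updated z-row coefficients: x1: 0, x2: 0, x3: -145/27, s1: 43/27, s2: 5/9, s3: 0, s4: 0.
The most negative is -145/27 in column x3, so x3 would enter next.

x3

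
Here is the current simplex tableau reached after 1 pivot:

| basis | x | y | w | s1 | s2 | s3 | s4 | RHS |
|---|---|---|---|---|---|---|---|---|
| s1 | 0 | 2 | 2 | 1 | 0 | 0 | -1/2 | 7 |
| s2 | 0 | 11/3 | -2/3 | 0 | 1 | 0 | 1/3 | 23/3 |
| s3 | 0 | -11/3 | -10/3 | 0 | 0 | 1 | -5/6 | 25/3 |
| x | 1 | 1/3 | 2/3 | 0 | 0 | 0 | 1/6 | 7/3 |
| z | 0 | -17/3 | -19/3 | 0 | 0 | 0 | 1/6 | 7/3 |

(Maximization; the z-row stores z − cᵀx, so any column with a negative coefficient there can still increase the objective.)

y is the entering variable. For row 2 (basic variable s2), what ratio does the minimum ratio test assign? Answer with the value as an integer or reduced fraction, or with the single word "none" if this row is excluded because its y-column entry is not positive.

Ratio = RHS / (y entry) = (23/3) / (11/3) = 23/11.

23/11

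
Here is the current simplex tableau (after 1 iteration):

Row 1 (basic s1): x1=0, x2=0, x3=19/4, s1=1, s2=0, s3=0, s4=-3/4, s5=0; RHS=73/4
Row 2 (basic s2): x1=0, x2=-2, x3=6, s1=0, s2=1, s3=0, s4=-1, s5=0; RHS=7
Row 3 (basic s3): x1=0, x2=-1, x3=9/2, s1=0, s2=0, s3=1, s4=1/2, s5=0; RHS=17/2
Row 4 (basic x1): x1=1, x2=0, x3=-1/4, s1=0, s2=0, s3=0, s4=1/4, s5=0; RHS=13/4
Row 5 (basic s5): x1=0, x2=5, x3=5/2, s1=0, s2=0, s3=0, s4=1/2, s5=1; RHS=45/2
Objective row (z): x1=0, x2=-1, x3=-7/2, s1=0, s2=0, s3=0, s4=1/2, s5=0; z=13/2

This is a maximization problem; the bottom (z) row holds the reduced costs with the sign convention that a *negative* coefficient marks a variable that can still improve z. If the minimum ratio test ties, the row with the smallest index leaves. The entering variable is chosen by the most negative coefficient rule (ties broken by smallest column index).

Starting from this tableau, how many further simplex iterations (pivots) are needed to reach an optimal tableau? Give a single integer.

2

pivot: x3 in, s2 out → z = 127/12
pivot: x2 in, s5 out → z = 125/7
No improving column remains; optimal.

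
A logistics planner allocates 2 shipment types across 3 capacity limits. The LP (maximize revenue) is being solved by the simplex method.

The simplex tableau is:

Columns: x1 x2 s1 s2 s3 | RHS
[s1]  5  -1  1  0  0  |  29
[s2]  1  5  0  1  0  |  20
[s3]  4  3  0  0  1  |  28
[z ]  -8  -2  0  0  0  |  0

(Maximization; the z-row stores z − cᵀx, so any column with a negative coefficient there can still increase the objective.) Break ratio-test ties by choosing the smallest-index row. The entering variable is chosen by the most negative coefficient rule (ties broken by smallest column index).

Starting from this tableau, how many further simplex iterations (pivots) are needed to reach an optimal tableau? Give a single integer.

pivot: x1 in, s1 out → z = 232/5
pivot: x2 in, s3 out → z = 968/19
No improving column remains; optimal.

2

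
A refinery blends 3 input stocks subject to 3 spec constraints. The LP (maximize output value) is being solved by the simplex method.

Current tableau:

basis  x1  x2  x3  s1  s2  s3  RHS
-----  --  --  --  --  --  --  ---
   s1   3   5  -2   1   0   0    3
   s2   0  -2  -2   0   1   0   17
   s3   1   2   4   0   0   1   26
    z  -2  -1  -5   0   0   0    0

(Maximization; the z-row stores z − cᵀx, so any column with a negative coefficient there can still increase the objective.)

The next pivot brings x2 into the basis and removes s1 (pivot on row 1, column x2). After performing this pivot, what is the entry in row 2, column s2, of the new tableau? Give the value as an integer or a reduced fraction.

Pivot element is row 1, column x2: 5.
Normalize row 1: new (row 1, s2) = 0/5 = 0.
row 2 ← row 2 − (-2)·(new row 1): 1 − (-2)·0 = 1.

1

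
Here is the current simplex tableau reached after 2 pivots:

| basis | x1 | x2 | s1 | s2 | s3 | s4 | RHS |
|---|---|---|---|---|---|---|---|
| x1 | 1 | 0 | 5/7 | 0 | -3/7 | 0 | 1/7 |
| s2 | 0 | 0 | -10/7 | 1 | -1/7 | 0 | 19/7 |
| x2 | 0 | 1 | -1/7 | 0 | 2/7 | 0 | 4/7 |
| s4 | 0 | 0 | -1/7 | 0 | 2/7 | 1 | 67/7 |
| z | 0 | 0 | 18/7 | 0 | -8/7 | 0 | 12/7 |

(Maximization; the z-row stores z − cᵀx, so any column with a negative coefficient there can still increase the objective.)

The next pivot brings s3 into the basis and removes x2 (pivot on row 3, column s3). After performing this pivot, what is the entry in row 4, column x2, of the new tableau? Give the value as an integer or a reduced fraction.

-1

Pivot element is row 3, column s3: 2/7.
Normalize row 3: new (row 3, x2) = 1/(2/7) = 7/2.
row 4 ← row 4 − (2/7)·(new row 3): 0 − (2/7)·(7/2) = -1.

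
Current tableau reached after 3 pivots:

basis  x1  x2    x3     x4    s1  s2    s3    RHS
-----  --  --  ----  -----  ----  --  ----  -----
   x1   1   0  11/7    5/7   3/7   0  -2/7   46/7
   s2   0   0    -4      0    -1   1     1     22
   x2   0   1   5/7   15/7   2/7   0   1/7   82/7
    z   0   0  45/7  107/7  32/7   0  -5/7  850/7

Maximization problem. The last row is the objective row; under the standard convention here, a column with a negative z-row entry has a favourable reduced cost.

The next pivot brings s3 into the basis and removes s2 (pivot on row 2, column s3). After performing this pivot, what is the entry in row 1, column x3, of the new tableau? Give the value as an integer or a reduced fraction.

Pivot element is row 2, column s3: 1.
Normalize row 2: new (row 2, x3) = (-4)/1 = -4.
row 1 ← row 1 − (-2/7)·(new row 2): 11/7 − (-2/7)·(-4) = 3/7.

3/7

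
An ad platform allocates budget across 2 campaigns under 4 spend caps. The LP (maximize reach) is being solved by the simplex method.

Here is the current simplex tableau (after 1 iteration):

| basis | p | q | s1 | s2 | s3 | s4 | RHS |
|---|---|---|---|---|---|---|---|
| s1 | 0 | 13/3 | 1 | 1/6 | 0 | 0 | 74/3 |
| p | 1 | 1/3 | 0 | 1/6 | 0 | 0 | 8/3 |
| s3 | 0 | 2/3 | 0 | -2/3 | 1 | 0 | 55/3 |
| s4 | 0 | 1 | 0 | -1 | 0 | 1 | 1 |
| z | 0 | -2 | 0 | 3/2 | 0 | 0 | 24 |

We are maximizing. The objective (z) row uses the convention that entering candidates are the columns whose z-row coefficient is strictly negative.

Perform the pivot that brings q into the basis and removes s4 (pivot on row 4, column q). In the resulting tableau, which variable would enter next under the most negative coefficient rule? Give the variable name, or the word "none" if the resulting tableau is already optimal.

Pivot element 1. New z-row = old z-row − (-2)·(row 4/1).
Updated z-row coefficients: p: 0, q: 0, s1: 0, s2: -1/2, s3: 0, s4: 2.
The most negative is -1/2 in column s2, so s2 would enter next.

s2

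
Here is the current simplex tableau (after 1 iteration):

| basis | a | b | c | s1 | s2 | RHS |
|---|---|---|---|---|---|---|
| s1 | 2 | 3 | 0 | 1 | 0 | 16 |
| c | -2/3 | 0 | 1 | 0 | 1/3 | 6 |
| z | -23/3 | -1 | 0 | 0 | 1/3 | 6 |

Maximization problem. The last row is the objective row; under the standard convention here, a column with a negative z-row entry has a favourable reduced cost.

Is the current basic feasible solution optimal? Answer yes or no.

Column a has objective-row coefficient -23/3, which is negative; an improving pivot exists, so not yet optimal.

no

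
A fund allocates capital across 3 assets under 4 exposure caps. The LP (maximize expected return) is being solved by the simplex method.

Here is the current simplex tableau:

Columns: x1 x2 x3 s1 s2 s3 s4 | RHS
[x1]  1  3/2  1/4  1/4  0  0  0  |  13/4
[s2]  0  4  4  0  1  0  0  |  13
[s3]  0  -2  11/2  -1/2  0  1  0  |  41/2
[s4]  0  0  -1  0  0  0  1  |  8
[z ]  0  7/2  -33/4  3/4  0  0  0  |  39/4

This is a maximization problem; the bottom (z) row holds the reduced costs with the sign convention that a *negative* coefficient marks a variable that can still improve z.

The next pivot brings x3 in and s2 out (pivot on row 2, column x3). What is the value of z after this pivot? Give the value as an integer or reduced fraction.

585/16

Minimum ratio for x3: 13/4 = 13/4.
z changes by −(z-row coeff of x3)·ratio = −(-33/4)·(13/4) = 429/16.
New z = 39/4 + (429/16) = 585/16.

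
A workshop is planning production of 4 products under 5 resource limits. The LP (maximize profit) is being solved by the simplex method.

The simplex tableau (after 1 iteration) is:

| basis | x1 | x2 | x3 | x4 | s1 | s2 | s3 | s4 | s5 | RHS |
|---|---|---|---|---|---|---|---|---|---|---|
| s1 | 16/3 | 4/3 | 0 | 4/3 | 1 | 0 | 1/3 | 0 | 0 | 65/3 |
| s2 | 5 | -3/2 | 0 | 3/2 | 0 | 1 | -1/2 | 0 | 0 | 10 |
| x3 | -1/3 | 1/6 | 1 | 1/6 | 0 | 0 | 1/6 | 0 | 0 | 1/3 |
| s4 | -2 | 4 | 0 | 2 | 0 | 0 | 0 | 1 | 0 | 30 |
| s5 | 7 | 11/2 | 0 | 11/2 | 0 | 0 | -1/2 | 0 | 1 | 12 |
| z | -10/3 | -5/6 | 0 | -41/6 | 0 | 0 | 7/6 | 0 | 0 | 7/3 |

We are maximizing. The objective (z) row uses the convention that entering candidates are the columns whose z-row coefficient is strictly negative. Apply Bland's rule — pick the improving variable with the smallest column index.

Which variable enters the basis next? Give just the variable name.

Objective-row coefficients: x1: -10/3, x2: -5/6, x3: 0, x4: -41/6, s1: 0, s2: 0, s3: 7/6, s4: 0, s5: 0.
Improving columns: x1, x2, x4. Bland's rule picks the smallest column index → x1.

x1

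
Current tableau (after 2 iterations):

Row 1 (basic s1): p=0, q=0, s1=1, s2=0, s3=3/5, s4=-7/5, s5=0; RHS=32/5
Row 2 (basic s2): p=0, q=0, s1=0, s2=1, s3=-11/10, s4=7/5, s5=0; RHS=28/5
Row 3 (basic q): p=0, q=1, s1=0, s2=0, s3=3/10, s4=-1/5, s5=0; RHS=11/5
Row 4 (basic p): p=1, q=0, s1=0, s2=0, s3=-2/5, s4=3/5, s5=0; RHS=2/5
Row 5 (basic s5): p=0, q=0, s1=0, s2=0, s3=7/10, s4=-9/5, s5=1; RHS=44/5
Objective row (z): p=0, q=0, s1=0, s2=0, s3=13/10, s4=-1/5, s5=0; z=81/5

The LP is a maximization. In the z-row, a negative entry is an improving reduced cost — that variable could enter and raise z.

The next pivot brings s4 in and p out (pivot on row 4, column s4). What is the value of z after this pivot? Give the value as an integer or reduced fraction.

Minimum ratio for s4: (2/5)/(3/5) = 2/3.
z changes by −(z-row coeff of s4)·ratio = −(-1/5)·(2/3) = 2/15.
New z = 81/5 + (2/15) = 49/3.

49/3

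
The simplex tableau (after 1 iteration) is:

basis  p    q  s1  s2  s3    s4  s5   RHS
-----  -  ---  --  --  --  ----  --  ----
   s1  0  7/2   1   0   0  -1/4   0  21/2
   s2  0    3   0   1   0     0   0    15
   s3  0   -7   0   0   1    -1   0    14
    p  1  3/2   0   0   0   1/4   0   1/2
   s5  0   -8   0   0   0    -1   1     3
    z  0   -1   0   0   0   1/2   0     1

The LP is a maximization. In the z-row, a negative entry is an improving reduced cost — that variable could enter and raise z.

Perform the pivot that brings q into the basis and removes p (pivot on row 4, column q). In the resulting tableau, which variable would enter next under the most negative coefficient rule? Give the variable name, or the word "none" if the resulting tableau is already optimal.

Pivot element 3/2. New z-row = old z-row − (-1)·(row 4/(3/2)).
Updated z-row coefficients: p: 2/3, q: 0, s1: 0, s2: 0, s3: 0, s4: 2/3, s5: 0.
No coefficient is strictly negative; the tableau after this pivot is optimal.

none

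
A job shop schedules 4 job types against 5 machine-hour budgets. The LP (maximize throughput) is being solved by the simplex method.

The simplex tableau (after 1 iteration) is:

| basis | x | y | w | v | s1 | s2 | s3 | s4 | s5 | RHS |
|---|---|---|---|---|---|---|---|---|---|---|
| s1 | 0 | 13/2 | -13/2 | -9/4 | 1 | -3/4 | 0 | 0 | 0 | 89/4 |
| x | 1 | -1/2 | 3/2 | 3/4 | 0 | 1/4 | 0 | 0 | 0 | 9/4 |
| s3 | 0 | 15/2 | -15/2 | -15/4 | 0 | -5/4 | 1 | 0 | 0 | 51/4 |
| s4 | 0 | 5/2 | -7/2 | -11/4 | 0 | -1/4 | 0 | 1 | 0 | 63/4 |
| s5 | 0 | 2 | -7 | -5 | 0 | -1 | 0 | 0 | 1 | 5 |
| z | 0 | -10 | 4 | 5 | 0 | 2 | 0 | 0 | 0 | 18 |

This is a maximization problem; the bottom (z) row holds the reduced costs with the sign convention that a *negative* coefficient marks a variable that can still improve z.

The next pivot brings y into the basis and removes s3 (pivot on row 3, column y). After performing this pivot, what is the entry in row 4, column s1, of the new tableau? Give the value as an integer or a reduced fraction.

0

Pivot element is row 3, column y: 15/2.
Normalize row 3: new (row 3, s1) = 0/(15/2) = 0.
row 4 ← row 4 − (5/2)·(new row 3): 0 − (5/2)·0 = 0.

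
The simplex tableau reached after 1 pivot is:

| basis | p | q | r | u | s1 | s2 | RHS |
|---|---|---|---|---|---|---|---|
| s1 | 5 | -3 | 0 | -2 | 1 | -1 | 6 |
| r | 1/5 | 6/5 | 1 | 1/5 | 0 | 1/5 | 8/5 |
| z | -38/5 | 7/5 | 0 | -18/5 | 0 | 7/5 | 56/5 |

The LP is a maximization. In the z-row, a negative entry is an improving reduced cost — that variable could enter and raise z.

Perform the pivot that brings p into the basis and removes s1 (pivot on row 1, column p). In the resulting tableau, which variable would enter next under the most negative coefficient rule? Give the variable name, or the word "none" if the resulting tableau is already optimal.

u

Pivot element 5. New z-row = old z-row − (-38/5)·(row 1/5).
Updated z-row coefficients: p: 0, q: -79/25, r: 0, u: -166/25, s1: 38/25, s2: -3/25.
The most negative is -166/25 in column u, so u would enter next.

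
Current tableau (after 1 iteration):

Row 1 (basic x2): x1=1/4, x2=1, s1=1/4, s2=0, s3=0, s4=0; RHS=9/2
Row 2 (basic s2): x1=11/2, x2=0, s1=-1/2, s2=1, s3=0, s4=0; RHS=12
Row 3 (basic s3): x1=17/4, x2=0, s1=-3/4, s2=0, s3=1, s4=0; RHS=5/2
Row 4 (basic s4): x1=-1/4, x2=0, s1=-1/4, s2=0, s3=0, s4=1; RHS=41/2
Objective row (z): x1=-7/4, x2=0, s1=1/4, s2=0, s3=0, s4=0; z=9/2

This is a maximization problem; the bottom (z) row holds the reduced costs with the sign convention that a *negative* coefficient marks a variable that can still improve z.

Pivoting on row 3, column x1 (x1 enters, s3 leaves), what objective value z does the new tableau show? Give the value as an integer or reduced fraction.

Minimum ratio for x1: (5/2)/(17/4) = 10/17.
z changes by −(z-row coeff of x1)·ratio = −(-7/4)·(10/17) = 35/34.
New z = 9/2 + (35/34) = 94/17.

94/17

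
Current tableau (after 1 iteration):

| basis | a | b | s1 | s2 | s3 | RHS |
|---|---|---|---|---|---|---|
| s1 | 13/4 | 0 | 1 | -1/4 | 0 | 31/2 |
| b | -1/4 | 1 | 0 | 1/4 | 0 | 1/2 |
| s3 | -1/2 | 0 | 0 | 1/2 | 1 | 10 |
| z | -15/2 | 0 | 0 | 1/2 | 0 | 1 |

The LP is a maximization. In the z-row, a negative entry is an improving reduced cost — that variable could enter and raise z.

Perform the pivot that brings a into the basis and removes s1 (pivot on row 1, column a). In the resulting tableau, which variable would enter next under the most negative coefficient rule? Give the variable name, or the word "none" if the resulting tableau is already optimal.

s2

Pivot element 13/4. New z-row = old z-row − (-15/2)·(row 1/(13/4)).
Updated z-row coefficients: a: 0, b: 0, s1: 30/13, s2: -1/13, s3: 0.
The most negative is -1/13 in column s2, so s2 would enter next.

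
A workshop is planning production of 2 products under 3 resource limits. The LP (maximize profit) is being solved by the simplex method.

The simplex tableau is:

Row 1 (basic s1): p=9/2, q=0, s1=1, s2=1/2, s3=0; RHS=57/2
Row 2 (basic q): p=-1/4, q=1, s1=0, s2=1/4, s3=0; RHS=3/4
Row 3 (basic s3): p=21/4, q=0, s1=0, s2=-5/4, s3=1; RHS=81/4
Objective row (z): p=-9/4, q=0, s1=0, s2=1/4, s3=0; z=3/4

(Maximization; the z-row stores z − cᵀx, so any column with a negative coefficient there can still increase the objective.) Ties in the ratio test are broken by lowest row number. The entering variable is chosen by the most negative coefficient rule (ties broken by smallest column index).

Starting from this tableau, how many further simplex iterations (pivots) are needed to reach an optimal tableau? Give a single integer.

pivot: p in, s3 out → z = 66/7
pivot: s2 in, s1 out → z = 126/11
No improving column remains; optimal.

2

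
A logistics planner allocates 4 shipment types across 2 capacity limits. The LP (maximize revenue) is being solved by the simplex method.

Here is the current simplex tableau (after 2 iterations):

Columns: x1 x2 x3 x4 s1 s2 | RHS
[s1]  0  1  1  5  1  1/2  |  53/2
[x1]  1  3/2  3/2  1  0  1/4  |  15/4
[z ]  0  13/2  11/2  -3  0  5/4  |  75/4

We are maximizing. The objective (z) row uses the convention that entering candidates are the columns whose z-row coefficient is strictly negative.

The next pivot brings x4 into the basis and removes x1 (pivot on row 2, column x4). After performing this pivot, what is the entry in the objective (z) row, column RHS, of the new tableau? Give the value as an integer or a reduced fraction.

30

Pivot element is row 2, column x4: 1.
Normalize row 2: new (row 2, RHS) = (15/4)/1 = 15/4.
z-row ← z-row − (-3)·(new row 2): 75/4 − (-3)·(15/4) = 30.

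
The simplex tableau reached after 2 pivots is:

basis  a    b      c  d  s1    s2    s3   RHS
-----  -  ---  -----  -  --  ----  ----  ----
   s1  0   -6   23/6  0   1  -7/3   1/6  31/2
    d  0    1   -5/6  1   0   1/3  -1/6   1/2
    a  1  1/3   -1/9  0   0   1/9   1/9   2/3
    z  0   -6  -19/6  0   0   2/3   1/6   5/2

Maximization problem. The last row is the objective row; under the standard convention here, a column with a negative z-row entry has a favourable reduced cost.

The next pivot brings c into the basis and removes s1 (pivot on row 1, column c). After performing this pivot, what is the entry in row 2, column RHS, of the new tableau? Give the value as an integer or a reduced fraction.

Pivot element is row 1, column c: 23/6.
Normalize row 1: new (row 1, RHS) = (31/2)/(23/6) = 93/23.
row 2 ← row 2 − (-5/6)·(new row 1): 1/2 − (-5/6)·(93/23) = 89/23.

89/23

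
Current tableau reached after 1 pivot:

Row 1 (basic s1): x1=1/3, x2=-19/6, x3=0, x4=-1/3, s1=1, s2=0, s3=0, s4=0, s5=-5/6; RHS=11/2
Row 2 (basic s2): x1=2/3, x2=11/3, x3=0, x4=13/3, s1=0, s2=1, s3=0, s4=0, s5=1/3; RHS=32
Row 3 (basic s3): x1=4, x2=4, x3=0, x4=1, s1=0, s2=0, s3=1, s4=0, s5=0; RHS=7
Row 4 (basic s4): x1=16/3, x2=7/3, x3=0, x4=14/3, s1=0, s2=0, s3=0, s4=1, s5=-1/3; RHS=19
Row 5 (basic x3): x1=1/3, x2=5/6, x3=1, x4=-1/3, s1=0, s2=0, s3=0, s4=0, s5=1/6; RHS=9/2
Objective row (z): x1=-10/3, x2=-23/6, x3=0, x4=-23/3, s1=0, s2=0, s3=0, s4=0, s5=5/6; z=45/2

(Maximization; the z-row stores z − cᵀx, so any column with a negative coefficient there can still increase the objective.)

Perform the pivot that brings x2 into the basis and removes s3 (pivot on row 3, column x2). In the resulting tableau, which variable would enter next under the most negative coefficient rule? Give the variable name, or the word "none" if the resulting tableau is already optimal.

x4

Pivot element 4. New z-row = old z-row − (-23/6)·(row 3/4).
Updated z-row coefficients: x1: 1/2, x2: 0, x3: 0, x4: -161/24, s1: 0, s2: 0, s3: 23/24, s4: 0, s5: 5/6.
The most negative is -161/24 in column x4, so x4 would enter next.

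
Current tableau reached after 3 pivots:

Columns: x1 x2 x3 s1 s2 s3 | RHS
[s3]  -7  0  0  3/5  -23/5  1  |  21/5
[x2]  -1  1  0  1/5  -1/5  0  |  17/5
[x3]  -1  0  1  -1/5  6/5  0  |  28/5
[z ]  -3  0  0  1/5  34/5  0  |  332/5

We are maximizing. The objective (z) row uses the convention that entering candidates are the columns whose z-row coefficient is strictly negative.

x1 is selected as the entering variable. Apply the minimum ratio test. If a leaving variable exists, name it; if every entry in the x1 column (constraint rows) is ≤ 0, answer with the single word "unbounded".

x1-column entries: row 1: -7, row 2: -1, row 3: -1. All ≤ 0, so x1 can increase without bound; the LP is unbounded in this direction.

unbounded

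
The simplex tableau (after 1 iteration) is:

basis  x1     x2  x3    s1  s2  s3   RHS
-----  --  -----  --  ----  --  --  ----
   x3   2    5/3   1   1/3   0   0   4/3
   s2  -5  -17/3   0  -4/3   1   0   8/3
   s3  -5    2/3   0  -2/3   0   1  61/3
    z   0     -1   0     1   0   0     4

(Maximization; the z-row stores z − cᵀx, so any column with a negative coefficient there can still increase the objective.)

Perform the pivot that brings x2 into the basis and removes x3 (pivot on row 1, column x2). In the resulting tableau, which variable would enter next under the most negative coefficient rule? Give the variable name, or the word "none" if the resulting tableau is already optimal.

none

Pivot element 5/3. New z-row = old z-row − (-1)·(row 1/(5/3)).
Updated z-row coefficients: x1: 6/5, x2: 0, x3: 3/5, s1: 6/5, s2: 0, s3: 0.
No coefficient is strictly negative; the tableau after this pivot is optimal.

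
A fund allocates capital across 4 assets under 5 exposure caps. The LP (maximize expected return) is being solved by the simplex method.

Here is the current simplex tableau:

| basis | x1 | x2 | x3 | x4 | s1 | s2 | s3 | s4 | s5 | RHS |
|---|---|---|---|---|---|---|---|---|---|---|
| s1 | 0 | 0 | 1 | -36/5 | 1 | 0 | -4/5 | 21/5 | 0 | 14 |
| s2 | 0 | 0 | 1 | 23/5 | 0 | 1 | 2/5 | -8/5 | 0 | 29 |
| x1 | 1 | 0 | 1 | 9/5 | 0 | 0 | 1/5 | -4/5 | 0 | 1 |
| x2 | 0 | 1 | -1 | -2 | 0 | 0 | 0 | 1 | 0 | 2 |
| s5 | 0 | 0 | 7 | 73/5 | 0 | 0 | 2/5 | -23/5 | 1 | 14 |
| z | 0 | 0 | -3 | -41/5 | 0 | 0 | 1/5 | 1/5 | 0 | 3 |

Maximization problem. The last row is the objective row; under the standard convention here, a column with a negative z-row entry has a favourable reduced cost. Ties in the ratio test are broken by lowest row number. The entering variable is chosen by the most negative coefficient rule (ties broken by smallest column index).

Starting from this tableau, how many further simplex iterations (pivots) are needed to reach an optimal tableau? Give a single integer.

pivot: x4 in, x1 out → z = 68/9
pivot: s4 in, s5 out → z = 311/17
pivot: x1 in, x2 out → z = 325/9
No improving column remains; optimal.

3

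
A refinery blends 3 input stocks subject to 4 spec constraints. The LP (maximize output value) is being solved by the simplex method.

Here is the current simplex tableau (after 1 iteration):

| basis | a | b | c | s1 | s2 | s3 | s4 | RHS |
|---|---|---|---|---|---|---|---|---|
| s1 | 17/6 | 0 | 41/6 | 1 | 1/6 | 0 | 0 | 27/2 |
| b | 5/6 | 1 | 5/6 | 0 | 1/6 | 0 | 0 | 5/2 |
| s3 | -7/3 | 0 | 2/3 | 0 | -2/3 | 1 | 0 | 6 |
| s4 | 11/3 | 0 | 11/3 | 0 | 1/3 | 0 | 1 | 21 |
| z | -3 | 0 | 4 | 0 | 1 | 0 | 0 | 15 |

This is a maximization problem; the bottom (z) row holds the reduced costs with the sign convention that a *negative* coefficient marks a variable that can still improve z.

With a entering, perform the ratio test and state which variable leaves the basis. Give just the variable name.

b

Ratios: row 1 (s1): (27/2)/(17/6) = 81/17; row 2 (b): (5/2)/(5/6) = 3; row 3 (s3): entry -7/3 ≤ 0, skip; row 4 (s4): 21/(11/3) = 63/11.
Minimum ratio 3 is in the b row, so b leaves.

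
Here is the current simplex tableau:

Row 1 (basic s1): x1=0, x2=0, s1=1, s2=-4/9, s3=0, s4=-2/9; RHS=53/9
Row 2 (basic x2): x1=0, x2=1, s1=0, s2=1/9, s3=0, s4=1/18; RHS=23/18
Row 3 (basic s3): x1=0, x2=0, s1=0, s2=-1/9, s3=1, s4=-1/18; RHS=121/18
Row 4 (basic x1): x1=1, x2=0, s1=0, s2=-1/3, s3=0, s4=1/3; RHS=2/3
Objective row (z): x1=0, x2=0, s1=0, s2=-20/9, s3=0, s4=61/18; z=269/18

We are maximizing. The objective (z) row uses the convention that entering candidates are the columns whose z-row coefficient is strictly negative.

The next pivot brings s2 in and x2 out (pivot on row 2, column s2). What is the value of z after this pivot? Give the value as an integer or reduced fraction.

81/2

Minimum ratio for s2: (23/18)/(1/9) = 23/2.
z changes by −(z-row coeff of s2)·ratio = −(-20/9)·(23/2) = 230/9.
New z = 269/18 + (230/9) = 81/2.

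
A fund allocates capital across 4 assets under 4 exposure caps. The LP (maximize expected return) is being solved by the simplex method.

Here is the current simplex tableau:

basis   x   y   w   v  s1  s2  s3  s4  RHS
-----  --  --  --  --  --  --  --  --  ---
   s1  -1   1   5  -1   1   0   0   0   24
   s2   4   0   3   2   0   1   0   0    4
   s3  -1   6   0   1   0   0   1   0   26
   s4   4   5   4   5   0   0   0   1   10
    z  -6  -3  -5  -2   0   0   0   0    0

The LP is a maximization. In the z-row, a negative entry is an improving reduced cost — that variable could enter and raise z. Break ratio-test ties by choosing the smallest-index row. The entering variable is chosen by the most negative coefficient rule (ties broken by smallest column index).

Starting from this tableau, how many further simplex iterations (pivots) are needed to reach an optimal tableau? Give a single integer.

2

pivot: x in, s2 out → z = 6
pivot: y in, s4 out → z = 48/5
No improving column remains; optimal.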